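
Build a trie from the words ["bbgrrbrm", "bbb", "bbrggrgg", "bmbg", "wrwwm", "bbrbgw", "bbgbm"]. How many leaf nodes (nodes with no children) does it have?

7

A leaf is a node with no children — equivalently, the end of a word that is not a proper prefix of any other stored word.
Those words: "bbb", "bbgbm", "bbgrrbrm", "bbrbgw", "bbrggrgg", "bmbg", "wrwwm"
Leaf count: 7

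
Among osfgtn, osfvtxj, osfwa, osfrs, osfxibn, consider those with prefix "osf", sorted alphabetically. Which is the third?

osfvtxj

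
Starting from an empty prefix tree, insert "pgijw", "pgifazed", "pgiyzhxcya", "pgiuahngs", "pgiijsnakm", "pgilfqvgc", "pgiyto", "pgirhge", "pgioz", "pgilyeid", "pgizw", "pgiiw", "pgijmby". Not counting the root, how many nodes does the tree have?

54

Insert word by word; a character creates a node only if that edge doesn't already exist:
  "pgijw" → 5 new (p, g, i, j, w)
  "pgifazed" → prefix "pgi" already present; 5 new (f, a, z, e, d)
  "pgiyzhxcya" → prefix "pgi" already present; 7 new (y, z, h, x, c, y, a)
  "pgiuahngs" → prefix "pgi" already present; 6 new (u, a, h, n, g, s)
  "pgiijsnakm" → prefix "pgi" already present; 7 new (i, j, s, n, a, k, m)
  "pgilfqvgc" → prefix "pgi" already present; 6 new (l, f, q, v, g, c)
  "pgiyto" → prefix "pgiy" already present; 2 new (t, o)
  "pgirhge" → prefix "pgi" already present; 4 new (r, h, g, e)
  "pgioz" → prefix "pgi" already present; 2 new (o, z)
  "pgilyeid" → prefix "pgil" already present; 4 new (y, e, i, d)
  "pgizw" → prefix "pgi" already present; 2 new (z, w)
  "pgiiw" → prefix "pgii" already present; 1 new (w)
  "pgijmby" → prefix "pgij" already present; 3 new (m, b, y)
Total nodes = 5 + 5 + 7 + 6 + 7 + 6 + 2 + 4 + 2 + 4 + 2 + 1 + 3 = 54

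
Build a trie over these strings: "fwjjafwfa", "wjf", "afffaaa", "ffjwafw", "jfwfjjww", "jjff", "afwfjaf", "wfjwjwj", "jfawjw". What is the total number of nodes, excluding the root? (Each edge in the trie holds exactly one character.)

Insert word by word; a character creates a node only if that edge doesn't already exist:
  "fwjjafwfa" → 9 new (f, w, j, j, a, f, w, f, a)
  "wjf" → 3 new (w, j, f)
  "afffaaa" → 7 new (a, f, f, f, a, a, a)
  "ffjwafw" → prefix "f" already present; 6 new (f, j, w, a, f, w)
  "jfwfjjww" → 8 new (j, f, w, f, j, j, w, w)
  "jjff" → prefix "j" already present; 3 new (j, f, f)
  "afwfjaf" → prefix "af" already present; 5 new (w, f, j, a, f)
  "wfjwjwj" → prefix "w" already present; 6 new (f, j, w, j, w, j)
  "jfawjw" → prefix "jf" already present; 4 new (a, w, j, w)
Total nodes = 9 + 3 + 7 + 6 + 8 + 3 + 5 + 6 + 4 = 51

51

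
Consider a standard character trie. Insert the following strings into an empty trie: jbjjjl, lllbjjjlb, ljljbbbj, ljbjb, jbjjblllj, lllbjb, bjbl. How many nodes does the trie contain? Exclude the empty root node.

35

Trace insertions, counting only characters that open a new branch:
  "jbjjjl" → 6 new (j, b, j, j, j, l)
  "lllbjjjlb" → 9 new (l, l, l, b, j, j, j, l, b)
  "ljljbbbj" → prefix "l" already present; 7 new (j, l, j, b, b, b, j)
  "ljbjb" → prefix "lj" already present; 3 new (b, j, b)
  "jbjjblllj" → prefix "jbjj" already present; 5 new (b, l, l, l, j)
  "lllbjb" → prefix "lllbj" already present; 1 new (b)
  "bjbl" → 4 new (b, j, b, l)
Total nodes = 6 + 9 + 7 + 3 + 5 + 1 + 4 = 35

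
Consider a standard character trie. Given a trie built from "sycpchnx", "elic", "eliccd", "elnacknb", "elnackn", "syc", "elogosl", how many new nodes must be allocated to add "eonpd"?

"e" is already a path in the trie; the remaining "onpd" must be added.
So 5 − 1 = 4 new nodes.

4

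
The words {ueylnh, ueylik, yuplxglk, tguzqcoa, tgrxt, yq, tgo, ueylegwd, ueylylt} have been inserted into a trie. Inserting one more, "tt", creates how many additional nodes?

Walking "tt" from the root, the first 1 characters ("t") follow existing edges; "t" is the first miss.
New nodes needed: |"tt"| − 1 = 2 − 1 = 1.

1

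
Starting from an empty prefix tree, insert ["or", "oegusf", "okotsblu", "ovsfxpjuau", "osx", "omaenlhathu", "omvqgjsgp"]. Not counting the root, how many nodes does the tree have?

42

Trace insertions, counting only characters that open a new branch:
  "or" → 2 new (o, r)
  "oegusf" → prefix "o" already present; 5 new (e, g, u, s, f)
  "okotsblu" → prefix "o" already present; 7 new (k, o, t, s, b, l, u)
  "ovsfxpjuau" → prefix "o" already present; 9 new (v, s, f, x, p, j, u, a, u)
  "osx" → prefix "o" already present; 2 new (s, x)
  "omaenlhathu" → prefix "o" already present; 10 new (m, a, e, n, l, h, a, t, h, u)
  "omvqgjsgp" → prefix "om" already present; 7 new (v, q, g, j, s, g, p)
Total nodes = 2 + 5 + 7 + 9 + 2 + 10 + 7 = 42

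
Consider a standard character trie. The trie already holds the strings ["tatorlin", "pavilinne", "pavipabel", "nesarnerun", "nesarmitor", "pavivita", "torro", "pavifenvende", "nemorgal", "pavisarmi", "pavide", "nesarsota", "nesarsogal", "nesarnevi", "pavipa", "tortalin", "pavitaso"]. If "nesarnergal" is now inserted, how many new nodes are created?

3

The longest prefix of "nesarnergal" already in the trie is "nesarner" (length 8).
New nodes needed: |"nesarnergal"| − 8 = 11 − 8 = 3.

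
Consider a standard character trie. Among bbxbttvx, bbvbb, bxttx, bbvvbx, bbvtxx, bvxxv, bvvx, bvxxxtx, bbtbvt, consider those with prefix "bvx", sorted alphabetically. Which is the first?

DFS of the "bvx" subtree visits, in order: "bvxxv", "bvxxxtx"
Position 1: bvxxv

bvxxv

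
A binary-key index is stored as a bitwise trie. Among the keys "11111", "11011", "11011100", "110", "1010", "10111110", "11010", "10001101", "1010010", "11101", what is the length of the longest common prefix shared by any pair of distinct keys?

The deepest shared node is where two words last agree before diverging.
e.g. "11011" and "11011100" share the prefix "11011" of length 5; no pair shares a longer one.
Longest shared-prefix length: 5

5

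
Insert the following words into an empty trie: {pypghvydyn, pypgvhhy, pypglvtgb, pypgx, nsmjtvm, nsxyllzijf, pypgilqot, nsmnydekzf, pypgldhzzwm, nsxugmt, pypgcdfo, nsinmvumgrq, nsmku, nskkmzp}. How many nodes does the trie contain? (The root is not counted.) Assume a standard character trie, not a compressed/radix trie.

Insert word by word; a character creates a node only if that edge doesn't already exist:
  "pypghvydyn" → 10 new (p, y, p, g, h, v, y, d, y, n)
  "pypgvhhy" → prefix "pypg" already present; 4 new (v, h, h, y)
  "pypglvtgb" → prefix "pypg" already present; 5 new (l, v, t, g, b)
  "pypgx" → prefix "pypg" already present; 1 new (x)
  "nsmjtvm" → 7 new (n, s, m, j, t, v, m)
  "nsxyllzijf" → prefix "ns" already present; 8 new (x, y, l, l, z, i, j, f)
  "pypgilqot" → prefix "pypg" already present; 5 new (i, l, q, o, t)
  "nsmnydekzf" → prefix "nsm" already present; 7 new (n, y, d, e, k, z, f)
  "pypgldhzzwm" → prefix "pypgl" already present; 6 new (d, h, z, z, w, m)
  "nsxugmt" → prefix "nsx" already present; 4 new (u, g, m, t)
  "pypgcdfo" → prefix "pypg" already present; 4 new (c, d, f, o)
  "nsinmvumgrq" → prefix "ns" already present; 9 new (i, n, m, v, u, m, g, r, q)
  "nsmku" → prefix "nsm" already present; 2 new (k, u)
  "nskkmzp" → prefix "ns" already present; 5 new (k, k, m, z, p)
Total nodes = 10 + 4 + 5 + 1 + 7 + 8 + 5 + 7 + 6 + 4 + 4 + 9 + 2 + 5 = 77

77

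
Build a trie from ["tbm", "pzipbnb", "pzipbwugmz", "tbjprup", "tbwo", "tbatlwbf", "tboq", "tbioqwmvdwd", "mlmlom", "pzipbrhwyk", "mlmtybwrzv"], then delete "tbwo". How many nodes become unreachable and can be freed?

2

Walk "tbwo" from the leaf back toward the root, removing each node that no remaining word uses.
The suffix "wo" (2 nodes) is used only by "tbwo"; the node for "tb" still has the child "m", so pruning stops there.
Nodes removed: 2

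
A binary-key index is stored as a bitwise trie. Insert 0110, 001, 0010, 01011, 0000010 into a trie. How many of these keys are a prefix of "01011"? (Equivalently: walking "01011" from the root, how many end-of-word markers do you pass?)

Walk "01011" from the root; an end-of-word marker is hit whenever a stored word is a prefix of "01011".
Prefixes of the query that are stored words: "01011"
Count: 1

1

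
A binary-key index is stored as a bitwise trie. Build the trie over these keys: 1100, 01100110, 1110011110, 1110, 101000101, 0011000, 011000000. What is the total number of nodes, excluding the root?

38

For each word, the new-node count is its length minus the longest prefix already in the trie:
  "1100" → 4 new (1, 1, 0, 0)
  "01100110" → 8 new (0, 1, 1, 0, 0, 1, 1, 0)
  "1110011110" → prefix "11" already present; 8 new (1, 0, 0, 1, 1, 1, 1, 0)
  "1110" → prefix "1110" already present; 0 new (none)
  "101000101" → prefix "1" already present; 8 new (0, 1, 0, 0, 0, 1, 0, 1)
  "0011000" → prefix "0" already present; 6 new (0, 1, 1, 0, 0, 0)
  "011000000" → prefix "01100" already present; 4 new (0, 0, 0, 0)
Total nodes = 4 + 8 + 8 + 0 + 8 + 6 + 4 = 38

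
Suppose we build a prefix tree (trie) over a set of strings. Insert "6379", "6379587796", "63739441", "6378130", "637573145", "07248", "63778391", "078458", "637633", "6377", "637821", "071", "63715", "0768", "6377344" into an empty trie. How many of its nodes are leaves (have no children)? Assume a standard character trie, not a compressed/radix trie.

13

A leaf is a node with no children — equivalently, the end of a word that is not a proper prefix of any other stored word.
Those words: "071", "07248", "0768", "078458", "63715", "63739441", "637573145", "637633", "6377344", "63778391", "6378130", "637821", "6379587796"
Leaf count: 13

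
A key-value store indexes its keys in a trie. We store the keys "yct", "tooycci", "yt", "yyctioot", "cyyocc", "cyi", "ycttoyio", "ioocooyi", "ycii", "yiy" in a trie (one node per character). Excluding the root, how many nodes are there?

Insert word by word; a character creates a node only if that edge doesn't already exist:
  "yct" → 3 new (y, c, t)
  "tooycci" → 7 new (t, o, o, y, c, c, i)
  "yt" → prefix "y" already present; 1 new (t)
  "yyctioot" → prefix "y" already present; 7 new (y, c, t, i, o, o, t)
  "cyyocc" → 6 new (c, y, y, o, c, c)
  "cyi" → prefix "cy" already present; 1 new (i)
  "ycttoyio" → prefix "yct" already present; 5 new (t, o, y, i, o)
  "ioocooyi" → 8 new (i, o, o, c, o, o, y, i)
  "ycii" → prefix "yc" already present; 2 new (i, i)
  "yiy" → prefix "y" already present; 2 new (i, y)
Total nodes = 3 + 7 + 1 + 7 + 6 + 1 + 5 + 8 + 2 + 2 = 42

42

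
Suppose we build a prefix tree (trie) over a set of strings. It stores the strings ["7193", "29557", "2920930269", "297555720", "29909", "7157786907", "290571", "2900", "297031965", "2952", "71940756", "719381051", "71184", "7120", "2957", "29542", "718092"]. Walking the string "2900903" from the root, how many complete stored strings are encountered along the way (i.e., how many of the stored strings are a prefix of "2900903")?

1

Walk "2900903" from the root; an end-of-word marker is hit whenever a stored word is a prefix of "2900903".
Prefixes of the query that are stored words: "2900"
Count: 1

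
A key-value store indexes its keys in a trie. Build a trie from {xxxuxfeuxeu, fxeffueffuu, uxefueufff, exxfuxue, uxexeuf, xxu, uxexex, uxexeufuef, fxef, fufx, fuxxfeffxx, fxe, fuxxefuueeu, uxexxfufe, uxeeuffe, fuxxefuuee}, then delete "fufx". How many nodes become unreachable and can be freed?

2

After clearing the end-marker at "fufx", prune upward until reaching a node still needed by another word.
The suffix "fx" (2 nodes) is used only by "fufx"; the node for "fu" still has the child "x", so pruning stops there.
Nodes removed: 2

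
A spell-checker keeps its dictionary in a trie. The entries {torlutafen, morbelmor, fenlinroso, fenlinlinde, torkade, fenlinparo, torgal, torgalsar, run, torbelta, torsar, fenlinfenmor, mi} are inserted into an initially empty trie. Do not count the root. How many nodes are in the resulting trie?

For each word, the new-node count is its length minus the longest prefix already in the trie:
  "torlutafen" → 10 new (t, o, r, l, u, t, a, f, e, n)
  "morbelmor" → 9 new (m, o, r, b, e, l, m, o, r)
  "fenlinroso" → 10 new (f, e, n, l, i, n, r, o, s, o)
  "fenlinlinde" → prefix "fenlin" already present; 5 new (l, i, n, d, e)
  "torkade" → prefix "tor" already present; 4 new (k, a, d, e)
  "fenlinparo" → prefix "fenlin" already present; 4 new (p, a, r, o)
  "torgal" → prefix "tor" already present; 3 new (g, a, l)
  "torgalsar" → prefix "torgal" already present; 3 new (s, a, r)
  "run" → 3 new (r, u, n)
  "torbelta" → prefix "tor" already present; 5 new (b, e, l, t, a)
  "torsar" → prefix "tor" already present; 3 new (s, a, r)
  "fenlinfenmor" → prefix "fenlin" already present; 6 new (f, e, n, m, o, r)
  "mi" → prefix "m" already present; 1 new (i)
Total nodes = 10 + 9 + 10 + 5 + 4 + 4 + 3 + 3 + 3 + 5 + 3 + 6 + 1 = 66

66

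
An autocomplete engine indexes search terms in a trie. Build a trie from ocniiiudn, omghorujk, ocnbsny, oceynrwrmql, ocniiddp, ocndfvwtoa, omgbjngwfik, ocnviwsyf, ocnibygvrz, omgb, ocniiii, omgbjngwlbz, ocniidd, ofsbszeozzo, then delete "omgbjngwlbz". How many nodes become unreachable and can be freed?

3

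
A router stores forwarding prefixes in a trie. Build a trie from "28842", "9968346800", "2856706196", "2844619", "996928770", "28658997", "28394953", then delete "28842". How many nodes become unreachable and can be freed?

After clearing the end-marker at "28842", prune upward until reaching a node still needed by another word.
The suffix "842" (3 nodes) is used only by "28842"; the node for "28" still has the child "5", so pruning stops there.
Nodes removed: 3

3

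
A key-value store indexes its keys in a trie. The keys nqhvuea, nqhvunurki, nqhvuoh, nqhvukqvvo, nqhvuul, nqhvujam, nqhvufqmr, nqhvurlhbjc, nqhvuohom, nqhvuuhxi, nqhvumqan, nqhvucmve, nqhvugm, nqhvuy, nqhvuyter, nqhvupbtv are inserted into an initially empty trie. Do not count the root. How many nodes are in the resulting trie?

57

For each word, the new-node count is its length minus the longest prefix already in the trie:
  "nqhvuea" → 7 new (n, q, h, v, u, e, a)
  "nqhvunurki" → prefix "nqhvu" already present; 5 new (n, u, r, k, i)
  "nqhvuoh" → prefix "nqhvu" already present; 2 new (o, h)
  "nqhvukqvvo" → prefix "nqhvu" already present; 5 new (k, q, v, v, o)
  "nqhvuul" → prefix "nqhvu" already present; 2 new (u, l)
  "nqhvujam" → prefix "nqhvu" already present; 3 new (j, a, m)
  "nqhvufqmr" → prefix "nqhvu" already present; 4 new (f, q, m, r)
  "nqhvurlhbjc" → prefix "nqhvu" already present; 6 new (r, l, h, b, j, c)
  "nqhvuohom" → prefix "nqhvuoh" already present; 2 new (o, m)
  "nqhvuuhxi" → prefix "nqhvuu" already present; 3 new (h, x, i)
  "nqhvumqan" → prefix "nqhvu" already present; 4 new (m, q, a, n)
  "nqhvucmve" → prefix "nqhvu" already present; 4 new (c, m, v, e)
  "nqhvugm" → prefix "nqhvu" already present; 2 new (g, m)
  "nqhvuy" → prefix "nqhvu" already present; 1 new (y)
  "nqhvuyter" → prefix "nqhvuy" already present; 3 new (t, e, r)
  "nqhvupbtv" → prefix "nqhvu" already present; 4 new (p, b, t, v)
Total nodes = 7 + 5 + 2 + 5 + 2 + 3 + 4 + 6 + 2 + 3 + 4 + 4 + 2 + 1 + 3 + 4 = 57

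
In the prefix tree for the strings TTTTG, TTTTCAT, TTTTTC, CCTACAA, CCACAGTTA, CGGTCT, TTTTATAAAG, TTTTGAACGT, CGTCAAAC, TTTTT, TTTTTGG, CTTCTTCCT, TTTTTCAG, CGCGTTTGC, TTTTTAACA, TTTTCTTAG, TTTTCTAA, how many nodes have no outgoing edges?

Leaves are exactly the stored words that no other stored word extends.
Those words: "CCACAGTTA", "CCTACAA", "CGCGTTTGC", "CGGTCT", "CGTCAAAC", "CTTCTTCCT", "TTTTATAAAG", "TTTTCAT", "TTTTCTAA", "TTTTCTTAG", "TTTTGAACGT", "TTTTTAACA", "TTTTTCAG", "TTTTTGG"
Leaf count: 14

14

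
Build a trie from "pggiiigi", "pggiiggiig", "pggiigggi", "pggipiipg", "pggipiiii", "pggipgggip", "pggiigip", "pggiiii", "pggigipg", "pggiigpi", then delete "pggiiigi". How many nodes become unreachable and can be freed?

2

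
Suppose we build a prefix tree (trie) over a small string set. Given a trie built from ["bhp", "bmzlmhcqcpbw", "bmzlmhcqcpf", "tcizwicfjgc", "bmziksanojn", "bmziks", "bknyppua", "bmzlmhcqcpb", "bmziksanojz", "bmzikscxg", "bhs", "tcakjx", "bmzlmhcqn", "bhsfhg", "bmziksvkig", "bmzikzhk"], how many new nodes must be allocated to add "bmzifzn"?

3

Walking "bmzifzn" from the root, the first 4 characters ("bmzi") follow existing edges; "f" is the first miss.
Each of the 3 remaining characters creates one node.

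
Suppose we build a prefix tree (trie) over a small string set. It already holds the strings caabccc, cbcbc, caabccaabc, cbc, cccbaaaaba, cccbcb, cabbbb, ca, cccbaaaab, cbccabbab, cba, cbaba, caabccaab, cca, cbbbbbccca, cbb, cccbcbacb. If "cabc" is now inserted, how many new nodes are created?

1

The longest prefix of "cabc" already in the trie is "cab" (length 3).
Each of the 1 remaining characters creates one node.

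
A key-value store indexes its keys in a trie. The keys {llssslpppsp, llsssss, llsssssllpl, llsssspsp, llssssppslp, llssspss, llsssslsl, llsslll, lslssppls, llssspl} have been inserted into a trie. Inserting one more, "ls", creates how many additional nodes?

"ls" is already a full path in the trie; only an end-marker is added.
No new nodes are needed: 0.

0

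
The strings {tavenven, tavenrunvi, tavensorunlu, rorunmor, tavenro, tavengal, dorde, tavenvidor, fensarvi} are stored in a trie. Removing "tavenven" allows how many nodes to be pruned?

2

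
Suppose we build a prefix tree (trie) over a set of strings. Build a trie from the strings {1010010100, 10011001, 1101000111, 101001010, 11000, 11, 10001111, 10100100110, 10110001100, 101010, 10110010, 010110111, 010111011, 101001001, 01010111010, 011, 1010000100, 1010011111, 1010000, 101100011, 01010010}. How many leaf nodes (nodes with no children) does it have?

Leaves are exactly the stored words that no other stored word extends.
Those words: "01010010", "01010111010", "010110111", "010111011", "011", "10001111", "10011001", "1010000100", "10100100110", "1010010100", "1010011111", "101010", "10110001100", "10110010", "11000", "1101000111"
Leaf count: 16

16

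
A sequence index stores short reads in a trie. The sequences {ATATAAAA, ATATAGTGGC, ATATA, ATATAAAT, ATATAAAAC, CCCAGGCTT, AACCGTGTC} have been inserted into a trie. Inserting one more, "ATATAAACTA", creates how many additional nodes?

Walking "ATATAAACTA" from the root, the first 7 characters ("ATATAAA") follow existing edges; "C" is the first miss.
Each of the 3 remaining characters creates one node.

3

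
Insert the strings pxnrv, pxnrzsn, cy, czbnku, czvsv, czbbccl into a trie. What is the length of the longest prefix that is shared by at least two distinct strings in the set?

4

Equivalently: take the maximum, over all pairs, of their longest common prefix length.
e.g. "pxnrv" and "pxnrzsn" share the prefix "pxnr" of length 4; no pair shares a longer one.
Longest shared-prefix length: 4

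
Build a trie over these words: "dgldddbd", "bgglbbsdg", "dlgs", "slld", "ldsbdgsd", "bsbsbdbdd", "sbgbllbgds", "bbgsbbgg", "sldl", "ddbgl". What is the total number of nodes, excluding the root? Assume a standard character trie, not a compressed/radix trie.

62

Count nodes per top-level branch (shared prefixes stored once):
  'b'-branch (bbgsbbgg, bgglbbsdg, bsbsbdbdd): 24 nodes
  'd'-branch (ddbgl, dgldddbd, dlgs): 15 nodes
  'l'-branch (ldsbdgsd): 8 nodes
  's'-branch (sbgbllbgds, sldl, slld): 15 nodes
Sum: 62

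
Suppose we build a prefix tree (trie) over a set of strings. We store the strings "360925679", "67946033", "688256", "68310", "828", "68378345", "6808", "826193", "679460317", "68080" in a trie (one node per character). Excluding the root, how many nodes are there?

Count nodes per top-level branch (shared prefixes stored once):
  '3'-branch (360925679): 9 nodes
  '6'-branch (679460317, 67946033, 6808, 68080, 68310, 68378345, 688256): 26 nodes
  '8'-branch (826193, 828): 7 nodes
Sum: 42

42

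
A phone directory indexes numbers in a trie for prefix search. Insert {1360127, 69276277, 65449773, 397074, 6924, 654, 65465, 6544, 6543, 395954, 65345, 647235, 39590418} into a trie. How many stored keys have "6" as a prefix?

Traverse to the node for "6", then collect every word in that subtree.
Words under "6": 647235, 65345, 654, 6543, 6544, 65449773, 65465, 6924, 69276277
Count: 9

9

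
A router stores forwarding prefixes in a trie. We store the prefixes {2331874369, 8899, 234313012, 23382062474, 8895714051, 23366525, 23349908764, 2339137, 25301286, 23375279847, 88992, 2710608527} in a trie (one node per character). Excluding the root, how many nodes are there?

Trace insertions, counting only characters that open a new branch:
  "2331874369" → 10 new (2, 3, 3, 1, 8, 7, 4, 3, 6, 9)
  "8899" → 4 new (8, 8, 9, 9)
  "234313012" → prefix "23" already present; 7 new (4, 3, 1, 3, 0, 1, 2)
  "23382062474" → prefix "233" already present; 8 new (8, 2, 0, 6, 2, 4, 7, 4)
  "8895714051" → prefix "889" already present; 7 new (5, 7, 1, 4, 0, 5, 1)
  "23366525" → prefix "233" already present; 5 new (6, 6, 5, 2, 5)
  "23349908764" → prefix "233" already present; 8 new (4, 9, 9, 0, 8, 7, 6, 4)
  "2339137" → prefix "233" already present; 4 new (9, 1, 3, 7)
  "25301286" → prefix "2" already present; 7 new (5, 3, 0, 1, 2, 8, 6)
  "23375279847" → prefix "233" already present; 8 new (7, 5, 2, 7, 9, 8, 4, 7)
  "88992" → prefix "8899" already present; 1 new (2)
  "2710608527" → prefix "2" already present; 9 new (7, 1, 0, 6, 0, 8, 5, 2, 7)
Total nodes = 10 + 4 + 7 + 8 + 7 + 5 + 8 + 4 + 7 + 8 + 1 + 9 = 78

78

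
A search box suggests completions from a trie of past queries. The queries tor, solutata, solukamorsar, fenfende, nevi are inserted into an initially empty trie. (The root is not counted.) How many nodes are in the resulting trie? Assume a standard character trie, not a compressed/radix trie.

Trie structure (* marks end of a word):
(root)
├─ f
│  └─ e
│     └─ n
│        └─ f
│           └─ e
│              └─ n
│                 └─ d
│                    └─ e *
├─ n
│  └─ e
│     └─ v
│        └─ i *
├─ s
│  └─ o
│     └─ l
│        └─ u
│           ├─ k
│           │  └─ a
│           │     └─ m
│           │        └─ o
│           │           └─ r
│           │              └─ s
│           │                 └─ a
│           │                    └─ r *
│           └─ t
│              └─ a
│                 └─ t
│                    └─ a *
└─ t
   └─ o
      └─ r *
Counting every labelled node above: 31.

31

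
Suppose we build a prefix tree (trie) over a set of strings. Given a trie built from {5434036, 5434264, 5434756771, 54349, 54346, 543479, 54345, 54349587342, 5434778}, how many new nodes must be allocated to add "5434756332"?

The longest prefix of "5434756332" already in the trie is "5434756" (length 7).
Each of the 3 remaining characters creates one node.

3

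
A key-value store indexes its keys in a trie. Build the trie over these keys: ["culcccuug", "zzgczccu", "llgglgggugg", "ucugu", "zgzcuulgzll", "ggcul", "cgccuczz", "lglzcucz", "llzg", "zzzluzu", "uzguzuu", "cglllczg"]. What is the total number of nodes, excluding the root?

Trace insertions, counting only characters that open a new branch:
  "culcccuug" → 9 new (c, u, l, c, c, c, u, u, g)
  "zzgczccu" → 8 new (z, z, g, c, z, c, c, u)
  "llgglgggugg" → 11 new (l, l, g, g, l, g, g, g, u, g, g)
  "ucugu" → 5 new (u, c, u, g, u)
  "zgzcuulgzll" → prefix "z" already present; 10 new (g, z, c, u, u, l, g, z, l, l)
  "ggcul" → 5 new (g, g, c, u, l)
  "cgccuczz" → prefix "c" already present; 7 new (g, c, c, u, c, z, z)
  "lglzcucz" → prefix "l" already present; 7 new (g, l, z, c, u, c, z)
  "llzg" → prefix "ll" already present; 2 new (z, g)
  "zzzluzu" → prefix "zz" already present; 5 new (z, l, u, z, u)
  "uzguzuu" → prefix "u" already present; 6 new (z, g, u, z, u, u)
  "cglllczg" → prefix "cg" already present; 6 new (l, l, l, c, z, g)
Total nodes = 9 + 8 + 11 + 5 + 10 + 5 + 7 + 7 + 2 + 5 + 6 + 6 = 81

81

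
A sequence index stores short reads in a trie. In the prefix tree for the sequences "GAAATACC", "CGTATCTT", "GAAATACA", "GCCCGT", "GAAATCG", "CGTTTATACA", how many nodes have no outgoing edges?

6

A leaf is a node with no children — equivalently, the end of a word that is not a proper prefix of any other stored word.
Those words: "CGTATCTT", "CGTTTATACA", "GAAATACA", "GAAATACC", "GAAATCG", "GCCCGT"
Leaf count: 6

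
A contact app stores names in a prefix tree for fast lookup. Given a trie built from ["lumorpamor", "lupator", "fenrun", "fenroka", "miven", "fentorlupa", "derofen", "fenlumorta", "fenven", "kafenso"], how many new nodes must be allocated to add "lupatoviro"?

4

"lupato" is already a path in the trie; the remaining "viro" must be added.
So 10 − 6 = 4 new nodes.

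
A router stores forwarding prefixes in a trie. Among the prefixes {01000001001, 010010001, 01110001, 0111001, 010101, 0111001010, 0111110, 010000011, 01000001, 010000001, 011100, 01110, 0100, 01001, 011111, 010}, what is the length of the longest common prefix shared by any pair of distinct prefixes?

8

The deepest shared node is where two words last agree before diverging.
"01000001" and "01000001001" agree on "01000001" (8 characters) before diverging; nothing deeper is shared.
Longest shared-prefix length: 8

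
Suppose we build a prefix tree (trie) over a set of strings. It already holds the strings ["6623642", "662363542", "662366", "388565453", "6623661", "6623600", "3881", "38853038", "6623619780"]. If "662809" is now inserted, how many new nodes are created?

Walking "662809" from the root, the first 3 characters ("662") follow existing edges; "8" is the first miss.
So 6 − 3 = 3 new nodes.

3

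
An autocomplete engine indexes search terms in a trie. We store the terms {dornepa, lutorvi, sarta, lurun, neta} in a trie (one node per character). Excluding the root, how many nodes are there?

Insert word by word; a character creates a node only if that edge doesn't already exist:
  "dornepa" → 7 new (d, o, r, n, e, p, a)
  "lutorvi" → 7 new (l, u, t, o, r, v, i)
  "sarta" → 5 new (s, a, r, t, a)
  "lurun" → prefix "lu" already present; 3 new (r, u, n)
  "neta" → 4 new (n, e, t, a)
Total nodes = 7 + 7 + 5 + 3 + 4 = 26

26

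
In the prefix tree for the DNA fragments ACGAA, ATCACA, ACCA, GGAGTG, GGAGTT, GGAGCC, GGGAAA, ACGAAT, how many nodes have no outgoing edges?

A leaf is a node with no children — equivalently, the end of a word that is not a proper prefix of any other stored word.
Those words: "ACCA", "ACGAAT", "ATCACA", "GGAGCC", "GGAGTG", "GGAGTT", "GGGAAA"
Leaf count: 7

7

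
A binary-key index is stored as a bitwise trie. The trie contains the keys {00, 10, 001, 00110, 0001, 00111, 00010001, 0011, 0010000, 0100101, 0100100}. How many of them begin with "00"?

Walk to "00"; the words in its subtree are exactly those with that prefix.
Words under "00": 00, 0001, 00010001, 001, 0010000, 0011, 00110, 00111
Count: 8

8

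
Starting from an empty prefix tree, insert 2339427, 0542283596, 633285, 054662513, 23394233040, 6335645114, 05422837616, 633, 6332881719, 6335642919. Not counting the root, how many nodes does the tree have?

54

Trace insertions, counting only characters that open a new branch:
  "2339427" → 7 new (2, 3, 3, 9, 4, 2, 7)
  "0542283596" → 10 new (0, 5, 4, 2, 2, 8, 3, 5, 9, 6)
  "633285" → 6 new (6, 3, 3, 2, 8, 5)
  "054662513" → prefix "054" already present; 6 new (6, 6, 2, 5, 1, 3)
  "23394233040" → prefix "233942" already present; 5 new (3, 3, 0, 4, 0)
  "6335645114" → prefix "633" already present; 7 new (5, 6, 4, 5, 1, 1, 4)
  "05422837616" → prefix "0542283" already present; 4 new (7, 6, 1, 6)
  "633" → prefix "633" already present; 0 new (none)
  "6332881719" → prefix "63328" already present; 5 new (8, 1, 7, 1, 9)
  "6335642919" → prefix "633564" already present; 4 new (2, 9, 1, 9)
Total nodes = 7 + 10 + 6 + 6 + 5 + 7 + 4 + 0 + 5 + 4 = 54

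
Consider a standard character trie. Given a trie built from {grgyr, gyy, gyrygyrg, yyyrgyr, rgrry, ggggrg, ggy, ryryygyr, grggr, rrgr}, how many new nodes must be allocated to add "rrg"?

0

Every character of "rrg" already lies on an existing path (it is a prefix of some stored word).
No new nodes are needed: 0.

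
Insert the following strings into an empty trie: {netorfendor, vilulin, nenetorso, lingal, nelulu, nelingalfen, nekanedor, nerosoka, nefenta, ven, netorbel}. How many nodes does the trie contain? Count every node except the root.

66

For each word, the new-node count is its length minus the longest prefix already in the trie:
  "netorfendor" → 11 new (n, e, t, o, r, f, e, n, d, o, r)
  "vilulin" → 7 new (v, i, l, u, l, i, n)
  "nenetorso" → prefix "ne" already present; 7 new (n, e, t, o, r, s, o)
  "lingal" → 6 new (l, i, n, g, a, l)
  "nelulu" → prefix "ne" already present; 4 new (l, u, l, u)
  "nelingalfen" → prefix "nel" already present; 8 new (i, n, g, a, l, f, e, n)
  "nekanedor" → prefix "ne" already present; 7 new (k, a, n, e, d, o, r)
  "nerosoka" → prefix "ne" already present; 6 new (r, o, s, o, k, a)
  "nefenta" → prefix "ne" already present; 5 new (f, e, n, t, a)
  "ven" → prefix "v" already present; 2 new (e, n)
  "netorbel" → prefix "netor" already present; 3 new (b, e, l)
Total nodes = 11 + 7 + 7 + 6 + 4 + 8 + 7 + 6 + 5 + 2 + 3 = 66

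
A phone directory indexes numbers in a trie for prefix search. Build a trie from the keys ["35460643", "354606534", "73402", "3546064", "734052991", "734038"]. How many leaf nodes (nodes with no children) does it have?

5

A leaf is a node with no children — equivalently, the end of a word that is not a proper prefix of any other stored word.
Those words: "35460643", "354606534", "73402", "734038", "734052991"
Leaf count: 5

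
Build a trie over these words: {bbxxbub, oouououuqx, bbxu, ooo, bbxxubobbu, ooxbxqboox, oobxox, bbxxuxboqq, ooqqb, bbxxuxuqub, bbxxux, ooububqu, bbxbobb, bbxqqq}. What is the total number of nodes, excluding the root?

61

Trace insertions, counting only characters that open a new branch:
  "bbxxbub" → 7 new (b, b, x, x, b, u, b)
  "oouououuqx" → 10 new (o, o, u, o, u, o, u, u, q, x)
  "bbxu" → prefix "bbx" already present; 1 new (u)
  "ooo" → prefix "oo" already present; 1 new (o)
  "bbxxubobbu" → prefix "bbxx" already present; 6 new (u, b, o, b, b, u)
  "ooxbxqboox" → prefix "oo" already present; 8 new (x, b, x, q, b, o, o, x)
  "oobxox" → prefix "oo" already present; 4 new (b, x, o, x)
  "bbxxuxboqq" → prefix "bbxxu" already present; 5 new (x, b, o, q, q)
  "ooqqb" → prefix "oo" already present; 3 new (q, q, b)
  "bbxxuxuqub" → prefix "bbxxux" already present; 4 new (u, q, u, b)
  "bbxxux" → prefix "bbxxux" already present; 0 new (none)
  "ooububqu" → prefix "oou" already present; 5 new (b, u, b, q, u)
  "bbxbobb" → prefix "bbx" already present; 4 new (b, o, b, b)
  "bbxqqq" → prefix "bbx" already present; 3 new (q, q, q)
Total nodes = 7 + 10 + 1 + 1 + 6 + 8 + 4 + 5 + 3 + 4 + 0 + 5 + 4 + 3 = 61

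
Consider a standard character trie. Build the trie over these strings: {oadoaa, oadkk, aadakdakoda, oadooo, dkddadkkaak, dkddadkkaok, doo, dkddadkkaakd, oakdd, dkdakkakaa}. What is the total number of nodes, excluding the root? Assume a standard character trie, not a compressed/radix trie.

47

Count nodes per top-level branch (shared prefixes stored once):
  'a'-branch (aadakdakoda): 11 nodes
  'd'-branch (dkdakkakaa, dkddadkkaak, dkddadkkaakd, dkddadkkaok, doo): 23 nodes
  'o'-branch (oadkk, oadoaa, oadooo, oakdd): 13 nodes
Sum: 47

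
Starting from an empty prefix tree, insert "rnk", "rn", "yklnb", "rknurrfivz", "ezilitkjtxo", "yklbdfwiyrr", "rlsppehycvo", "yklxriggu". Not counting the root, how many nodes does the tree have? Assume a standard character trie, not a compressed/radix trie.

52

Insert word by word; a character creates a node only if that edge doesn't already exist:
  "rnk" → 3 new (r, n, k)
  "rn" → prefix "rn" already present; 0 new (none)
  "yklnb" → 5 new (y, k, l, n, b)
  "rknurrfivz" → prefix "r" already present; 9 new (k, n, u, r, r, f, i, v, z)
  "ezilitkjtxo" → 11 new (e, z, i, l, i, t, k, j, t, x, o)
  "yklbdfwiyrr" → prefix "ykl" already present; 8 new (b, d, f, w, i, y, r, r)
  "rlsppehycvo" → prefix "r" already present; 10 new (l, s, p, p, e, h, y, c, v, o)
  "yklxriggu" → prefix "ykl" already present; 6 new (x, r, i, g, g, u)
Total nodes = 3 + 0 + 5 + 9 + 11 + 8 + 10 + 6 = 52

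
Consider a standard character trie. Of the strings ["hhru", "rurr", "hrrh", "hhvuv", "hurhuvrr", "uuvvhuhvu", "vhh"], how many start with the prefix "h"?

4

Filter for entries beginning with "h":
Matches: "hhru", "hhvuv", "hrrh", "hurhuvrr"
Count: 4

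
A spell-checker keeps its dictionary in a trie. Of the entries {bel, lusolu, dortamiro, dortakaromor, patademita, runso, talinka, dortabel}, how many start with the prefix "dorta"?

3

Traverse to the node for "dorta", then collect every word in that subtree.
Words under "dorta": dortabel, dortakaromor, dortamiro
Count: 3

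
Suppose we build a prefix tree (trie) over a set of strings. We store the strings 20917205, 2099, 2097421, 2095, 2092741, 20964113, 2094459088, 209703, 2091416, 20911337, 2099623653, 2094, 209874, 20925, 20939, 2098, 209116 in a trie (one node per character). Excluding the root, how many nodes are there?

52

For each word, the new-node count is its length minus the longest prefix already in the trie:
  "20917205" → 8 new (2, 0, 9, 1, 7, 2, 0, 5)
  "2099" → prefix "209" already present; 1 new (9)
  "2097421" → prefix "209" already present; 4 new (7, 4, 2, 1)
  "2095" → prefix "209" already present; 1 new (5)
  "2092741" → prefix "209" already present; 4 new (2, 7, 4, 1)
  "20964113" → prefix "209" already present; 5 new (6, 4, 1, 1, 3)
  "2094459088" → prefix "209" already present; 7 new (4, 4, 5, 9, 0, 8, 8)
  "209703" → prefix "2097" already present; 2 new (0, 3)
  "2091416" → prefix "2091" already present; 3 new (4, 1, 6)
  "20911337" → prefix "2091" already present; 4 new (1, 3, 3, 7)
  "2099623653" → prefix "2099" already present; 6 new (6, 2, 3, 6, 5, 3)
  "2094" → prefix "2094" already present; 0 new (none)
  "209874" → prefix "209" already present; 3 new (8, 7, 4)
  "20925" → prefix "2092" already present; 1 new (5)
  "20939" → prefix "209" already present; 2 new (3, 9)
  "2098" → prefix "2098" already present; 0 new (none)
  "209116" → prefix "20911" already present; 1 new (6)
Total nodes = 8 + 1 + 4 + 1 + 4 + 5 + 7 + 2 + 3 + 4 + 6 + 0 + 3 + 1 + 2 + 0 + 1 = 52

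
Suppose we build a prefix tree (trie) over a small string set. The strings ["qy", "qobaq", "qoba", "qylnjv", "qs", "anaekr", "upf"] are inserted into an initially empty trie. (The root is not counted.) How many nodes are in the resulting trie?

20

Trie structure (* marks end of a word):
(root)
├─ a
│  └─ n
│     └─ a
│        └─ e
│           └─ k
│              └─ r *
├─ q
│  ├─ o
│  │  └─ b
│  │     └─ a *
│  │        └─ q *
│  ├─ s *
│  └─ y *
│     └─ l
│        └─ n
│           └─ j
│              └─ v *
└─ u
   └─ p
      └─ f *
Counting every labelled node above: 20.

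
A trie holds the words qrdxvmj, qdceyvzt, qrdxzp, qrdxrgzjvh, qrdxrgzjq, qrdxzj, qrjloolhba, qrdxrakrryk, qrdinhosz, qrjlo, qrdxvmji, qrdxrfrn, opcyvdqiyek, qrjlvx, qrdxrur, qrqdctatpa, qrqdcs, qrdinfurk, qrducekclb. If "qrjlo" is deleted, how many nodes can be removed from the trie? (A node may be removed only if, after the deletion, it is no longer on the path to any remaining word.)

0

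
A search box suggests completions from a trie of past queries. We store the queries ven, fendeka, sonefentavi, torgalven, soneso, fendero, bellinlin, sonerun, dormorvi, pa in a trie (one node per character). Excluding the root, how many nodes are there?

56

Trace insertions, counting only characters that open a new branch:
  "ven" → 3 new (v, e, n)
  "fendeka" → 7 new (f, e, n, d, e, k, a)
  "sonefentavi" → 11 new (s, o, n, e, f, e, n, t, a, v, i)
  "torgalven" → 9 new (t, o, r, g, a, l, v, e, n)
  "soneso" → prefix "sone" already present; 2 new (s, o)
  "fendero" → prefix "fende" already present; 2 new (r, o)
  "bellinlin" → 9 new (b, e, l, l, i, n, l, i, n)
  "sonerun" → prefix "sone" already present; 3 new (r, u, n)
  "dormorvi" → 8 new (d, o, r, m, o, r, v, i)
  "pa" → 2 new (p, a)
Total nodes = 3 + 7 + 11 + 9 + 2 + 2 + 9 + 3 + 8 + 2 = 56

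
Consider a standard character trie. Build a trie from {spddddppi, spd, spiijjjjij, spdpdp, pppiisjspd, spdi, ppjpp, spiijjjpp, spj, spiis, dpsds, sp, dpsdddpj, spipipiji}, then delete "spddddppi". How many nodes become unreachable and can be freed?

A node on "spddddppi"'s path can go only if nothing else ends at it or branches off below it.
The suffix "dddppi" (6 nodes) is used only by "spddddppi"; the node for "spd" still has the child "p", so pruning stops there.
Nodes removed: 6

6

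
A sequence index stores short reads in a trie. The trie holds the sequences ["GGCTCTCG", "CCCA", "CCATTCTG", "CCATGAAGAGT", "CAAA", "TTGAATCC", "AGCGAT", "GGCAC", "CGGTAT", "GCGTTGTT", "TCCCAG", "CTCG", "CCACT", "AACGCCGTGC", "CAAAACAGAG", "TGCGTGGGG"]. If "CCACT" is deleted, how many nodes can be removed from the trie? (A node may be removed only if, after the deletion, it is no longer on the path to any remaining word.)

After clearing the end-marker at "CCACT", prune upward until reaching a node still needed by another word.
The suffix "CT" (2 nodes) is used only by "CCACT"; the node for "CCA" still has the child "T", so pruning stops there.
Nodes removed: 2

2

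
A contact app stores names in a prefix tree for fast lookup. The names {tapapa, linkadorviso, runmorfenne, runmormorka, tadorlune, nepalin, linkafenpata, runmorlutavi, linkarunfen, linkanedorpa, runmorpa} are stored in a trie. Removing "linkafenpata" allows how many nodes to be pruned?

7

A node on "linkafenpata"'s path can go only if nothing else ends at it or branches off below it.
The suffix "fenpata" (7 nodes) is used only by "linkafenpata"; the node for "linka" still has the child "d", so pruning stops there.
Nodes removed: 7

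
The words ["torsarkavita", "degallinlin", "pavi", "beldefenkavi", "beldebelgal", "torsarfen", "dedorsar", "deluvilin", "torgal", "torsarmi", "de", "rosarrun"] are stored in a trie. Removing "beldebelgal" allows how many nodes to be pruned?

After clearing the end-marker at "beldebelgal", prune upward until reaching a node still needed by another word.
The suffix "belgal" (6 nodes) is used only by "beldebelgal"; the node for "belde" still has the child "f", so pruning stops there.
Nodes removed: 6

6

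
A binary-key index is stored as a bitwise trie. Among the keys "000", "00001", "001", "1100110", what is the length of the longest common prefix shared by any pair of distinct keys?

3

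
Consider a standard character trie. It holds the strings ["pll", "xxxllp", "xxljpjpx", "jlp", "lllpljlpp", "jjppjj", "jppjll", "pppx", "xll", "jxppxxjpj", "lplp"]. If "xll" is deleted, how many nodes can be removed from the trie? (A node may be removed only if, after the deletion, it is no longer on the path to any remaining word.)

2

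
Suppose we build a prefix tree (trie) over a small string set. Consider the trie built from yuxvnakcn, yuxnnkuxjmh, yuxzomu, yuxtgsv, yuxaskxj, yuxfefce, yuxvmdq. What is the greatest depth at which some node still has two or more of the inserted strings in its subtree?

The deepest shared node is where two words last agree before diverging.
e.g. "yuxvmdq" and "yuxvnakcn" share the prefix "yuxv" of length 4; no pair shares a longer one.
Longest shared-prefix length: 4

4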